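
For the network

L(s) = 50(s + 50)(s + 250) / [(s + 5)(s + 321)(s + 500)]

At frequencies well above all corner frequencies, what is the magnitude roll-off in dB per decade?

Each pole contributes −20 dB/decade at high frequency; each zero contributes +20 dB/decade.
Net: 2 zero(s) − 3 pole(s) → -20 dB/decade.

-20 dB/decade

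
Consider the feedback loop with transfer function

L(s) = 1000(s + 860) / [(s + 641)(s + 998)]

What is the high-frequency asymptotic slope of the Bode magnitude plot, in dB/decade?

Each pole contributes −20 dB/decade at high frequency; each zero contributes +20 dB/decade.
Net: 1 zero(s) − 2 pole(s) → -20 dB/decade.

-20 dB/decade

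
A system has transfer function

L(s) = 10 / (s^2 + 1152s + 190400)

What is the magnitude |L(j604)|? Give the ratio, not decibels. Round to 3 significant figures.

Substitute s = j604:
Numerator: 10 = 10 + j0
Denominator: (j604)^2 + 1152(j604) + 190400 = -174416 + j695808
|N| = √(10² + 0²) ≈ 10, ∠N ≈ 0.00°
|D| = √(174416² + 695808²) ≈ 7.1734e+05, ∠D ≈ 104.07°
|L| = 10 / 7.1734e+05 ≈ 1.394e-05

1.39e-05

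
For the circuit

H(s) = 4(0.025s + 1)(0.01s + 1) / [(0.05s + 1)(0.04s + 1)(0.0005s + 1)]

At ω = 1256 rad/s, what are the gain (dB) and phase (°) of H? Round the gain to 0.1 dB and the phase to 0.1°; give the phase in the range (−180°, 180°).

-7.4 dB, -36.5°

At ω = 1256 rad/s:
zero (1 + j1256·0.025) = 1 + j31.4 → |·| ≈ 31.416, ∠ ≈ 88.18°
zero (1 + j1256·0.01) = 1 + j12.56 → |·| ≈ 12.6, ∠ ≈ 85.45°
pole (1 + j1256·0.05) = 1 + j62.8 → |·| ≈ 62.808, ∠ ≈ 89.09°
pole (1 + j1256·0.04) = 1 + j50.24 → |·| ≈ 50.25, ∠ ≈ 88.86°
pole (1 + j1256·0.0005) = 1 + j0.628 → |·| ≈ 1.1808, ∠ ≈ 32.13°
|H| = 4 · 31.416 · 12.6 / (62.808 · 50.25 · 1.1808) ≈ 0.42487
Gain = 20 log₁₀(0.42487) ≈ -7.43 dB
∠H = (88.18° + 85.45°) − (89.09° + 88.86° + 32.13°) = -36.45°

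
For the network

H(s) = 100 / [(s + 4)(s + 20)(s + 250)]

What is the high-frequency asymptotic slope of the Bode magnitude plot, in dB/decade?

-60 dB/decade

Each pole contributes −20 dB/decade at high frequency; each zero contributes +20 dB/decade.
Net: 0 zero(s) − 3 pole(s) → -60 dB/decade.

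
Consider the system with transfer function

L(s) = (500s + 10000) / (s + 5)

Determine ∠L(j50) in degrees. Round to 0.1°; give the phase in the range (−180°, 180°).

Substitute s = j50:
Numerator: 500(j50) + 10000 = 10000 + j25000
Denominator: (j50) + 5 = 5 + j50
|N| = √(10000² + 25000²) ≈ 26926, ∠N ≈ 68.20°
|D| = √(5² + 50²) ≈ 50.249, ∠D ≈ 84.29°
∠L = 68.20° − 84.29° = -16.09°

-16.1°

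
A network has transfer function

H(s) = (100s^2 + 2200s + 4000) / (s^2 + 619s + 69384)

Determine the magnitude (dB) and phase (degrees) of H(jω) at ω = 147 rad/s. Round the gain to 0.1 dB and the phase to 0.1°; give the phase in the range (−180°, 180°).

Substitute s = j147:
Numerator: 100(j147)^2 + 2200(j147) + 4000 = -2156900 + j323400
Denominator: (j147)^2 + 619(j147) + 69384 = 47775 + j90993
|N| = √(2156900² + 323400²) ≈ 2.181e+06, ∠N ≈ 171.47°
|D| = √(47775² + 90993²) ≈ 1.0277e+05, ∠D ≈ 62.30°
|H| = 2.181e+06 / 1.0277e+05 ≈ 21.222
Gain = 20 log₁₀(21.222) ≈ 26.54 dB
∠H = 171.47° − 62.30° = 109.17°

26.5 dB, 109.2°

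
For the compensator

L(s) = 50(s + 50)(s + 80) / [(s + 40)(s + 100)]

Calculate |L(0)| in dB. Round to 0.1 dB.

34.0 dB

L(0) = 50·50·80 / (40·100) = 50
20 log₁₀(50) ≈ 33.98 dB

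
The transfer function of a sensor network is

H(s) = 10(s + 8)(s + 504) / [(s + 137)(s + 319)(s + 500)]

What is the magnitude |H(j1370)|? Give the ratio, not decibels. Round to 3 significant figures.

0.00708

At s = jω = j1370:
zero (s+8): 8 + j1370 → |·| = √(8²+1370²) = √1876964 ≈ 1370, ∠ = arctan(1370/8) ≈ 89.67°
zero (s+504): 504 + j1370 → |·| = √(504²+1370²) = √2130916 ≈ 1459.8, ∠ = arctan(1370/504) ≈ 69.80°
pole (s+137): 137 + j1370 → |·| = √(137²+1370²) = √1895669 ≈ 1376.8, ∠ = arctan(1370/137) ≈ 84.29°
pole (s+319): 319 + j1370 → |·| = √(319²+1370²) = √1978661 ≈ 1406.6, ∠ = arctan(1370/319) ≈ 76.89°
pole (s+500): 500 + j1370 → |·| = √(500²+1370²) = √2126900 ≈ 1458.4, ∠ = arctan(1370/500) ≈ 69.95°
|H| = 10 · 1.9999e+06 / 2.8243e+09 ≈ 0.007081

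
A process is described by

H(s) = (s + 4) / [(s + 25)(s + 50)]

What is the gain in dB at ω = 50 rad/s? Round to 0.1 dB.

At s = jω = j50:
zero (s+4): 4 + j50 → |·| = √(4²+50²) = √2516 ≈ 50.16, ∠ = arctan(50/4) ≈ 85.43°
pole (s+25): 25 + j50 → |·| = √(25²+50²) = √3125 ≈ 55.902, ∠ = arctan(50/25) ≈ 63.43°
pole (s+50): 50 + j50 → |·| = √(50²+50²) = √5000 ≈ 70.711, ∠ = arctan(50/50) ≈ 45.00°
|H| = 1 · 50.16 / 3952.9 ≈ 0.012689
Gain = 20 log₁₀(0.012689) ≈ -37.93 dB

-37.9 dB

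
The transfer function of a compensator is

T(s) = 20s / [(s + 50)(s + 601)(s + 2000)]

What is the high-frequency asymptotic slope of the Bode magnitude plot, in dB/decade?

-40 dB/decade

Each pole contributes −20 dB/decade at high frequency; each zero contributes +20 dB/decade.
Net: 1 zero(s) − 3 pole(s) → -40 dB/decade.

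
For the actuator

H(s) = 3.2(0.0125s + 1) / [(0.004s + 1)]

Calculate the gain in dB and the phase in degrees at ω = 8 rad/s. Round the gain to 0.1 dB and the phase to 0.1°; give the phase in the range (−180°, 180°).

10.1 dB, 3.9°

At ω = 8 rad/s:
zero (1 + j8·0.0125) = 1 + j0.1 → |·| ≈ 1.005, ∠ ≈ 5.71°
pole (1 + j8·0.004) = 1 + j0.032 → |·| ≈ 1.0005, ∠ ≈ 1.83°
|H| = 3.2 · 1.005 / (1.0005) ≈ 3.2144
Gain = 20 log₁₀(3.2144) ≈ 10.14 dB
∠H = (5.71°) − (1.83°) = 3.88°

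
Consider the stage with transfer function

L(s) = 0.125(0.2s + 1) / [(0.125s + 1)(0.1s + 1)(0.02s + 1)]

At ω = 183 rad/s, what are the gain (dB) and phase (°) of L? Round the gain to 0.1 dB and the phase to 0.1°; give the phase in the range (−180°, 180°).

At ω = 183 rad/s:
zero (1 + j183·0.2) = 1 + j36.6 → |·| ≈ 36.614, ∠ ≈ 88.43°
pole (1 + j183·0.125) = 1 + j22.875 → |·| ≈ 22.897, ∠ ≈ 87.50°
pole (1 + j183·0.1) = 1 + j18.3 → |·| ≈ 18.327, ∠ ≈ 86.87°
pole (1 + j183·0.02) = 1 + j3.66 → |·| ≈ 3.7942, ∠ ≈ 74.72°
|L| = 0.125 · 36.614 / (22.897 · 18.327 · 3.7942) ≈ 0.0028745
Gain = 20 log₁₀(0.0028745) ≈ -50.83 dB
∠L = (88.43°) − (87.50° + 86.87° + 74.72°) = -160.66°

-50.8 dB, -160.7°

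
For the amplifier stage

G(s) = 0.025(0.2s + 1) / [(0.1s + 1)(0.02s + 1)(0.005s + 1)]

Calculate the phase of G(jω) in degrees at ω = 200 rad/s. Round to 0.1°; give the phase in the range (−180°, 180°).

At ω = 200 rad/s:
zero (1 + j200·0.2) = 1 + j40 → |·| ≈ 40.012, ∠ ≈ 88.57°
pole (1 + j200·0.1) = 1 + j20 → |·| ≈ 20.025, ∠ ≈ 87.14°
pole (1 + j200·0.02) = 1 + j4 → |·| ≈ 4.1231, ∠ ≈ 75.96°
pole (1 + j200·0.005) = 1 + j1 → |·| ≈ 1.4142, ∠ ≈ 45.00°
∠G = (88.57°) − (87.14° + 75.96° + 45.00°) = -119.53°

-119.5°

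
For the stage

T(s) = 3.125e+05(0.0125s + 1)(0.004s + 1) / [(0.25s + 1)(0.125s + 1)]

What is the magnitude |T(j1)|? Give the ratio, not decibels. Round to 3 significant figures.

3.01e+05

At ω = 1 rad/s:
zero (1 + j1·0.0125) = 1 + j0.0125 → |·| ≈ 1.0001, ∠ ≈ 0.72°
zero (1 + j1·0.004) = 1 + j0.004 → |·| ≈ 1, ∠ ≈ 0.23°
pole (1 + j1·0.25) = 1 + j0.25 → |·| ≈ 1.0308, ∠ ≈ 14.04°
pole (1 + j1·0.125) = 1 + j0.125 → |·| ≈ 1.0078, ∠ ≈ 7.13°
|T| = 3.125e+05 · 1.0001 · 1 / (1.0308 · 1.0078) ≈ 3.0085e+05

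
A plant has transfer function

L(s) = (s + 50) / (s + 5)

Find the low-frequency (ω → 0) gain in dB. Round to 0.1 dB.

20.0 dB

L(0) = 50 / 5 = 10
20 log₁₀(10) ≈ 20.00 dB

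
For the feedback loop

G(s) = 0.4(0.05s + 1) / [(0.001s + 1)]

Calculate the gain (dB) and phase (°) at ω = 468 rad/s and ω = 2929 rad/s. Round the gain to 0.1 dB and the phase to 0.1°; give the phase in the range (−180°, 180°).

At ω = 468 rad/s:
zero (1 + j468·0.05) = 1 + j23.4 → |·| ≈ 23.421, ∠ ≈ 87.55°
pole (1 + j468·0.001) = 1 + j0.468 → |·| ≈ 1.1041, ∠ ≈ 25.08°
|G| = 0.4 · 23.421 / (1.1041) ≈ 8.4851
Gain = 20 log₁₀(8.4851) ≈ 18.57 dB
∠G = (87.55°) − (25.08°) = 62.47°

At ω = 2929 rad/s:
zero (1 + j2929·0.05) = 1 + j146.45 → |·| ≈ 146.45, ∠ ≈ 89.61°
pole (1 + j2929·0.001) = 1 + j2.929 → |·| ≈ 3.095, ∠ ≈ 71.15°
|G| = 0.4 · 146.45 / (3.095) ≈ 18.927
Gain = 20 log₁₀(18.927) ≈ 25.54 dB
∠G = (89.61°) − (71.15°) = 18.46°

ω = 468: 18.6 dB, 62.5°; ω = 2929: 25.5 dB, 18.5°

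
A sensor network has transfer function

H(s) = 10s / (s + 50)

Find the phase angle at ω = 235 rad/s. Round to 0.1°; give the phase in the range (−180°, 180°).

At s = jω = j235:
zero at origin: s = j235 → |·| = 235, ∠ = 90.00°
pole (s+50): 50 + j235 → |·| = √(50²+235²) = √57725 ≈ 240.26, ∠ = arctan(235/50) ≈ 77.99°
∠H = 90.00° − 77.99° = 12.01°

12.0°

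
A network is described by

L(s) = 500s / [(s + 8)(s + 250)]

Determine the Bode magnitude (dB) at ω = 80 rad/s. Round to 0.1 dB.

At s = jω = j80:
zero at origin: s = j80 → |·| = 80, ∠ = 90.00°
pole (s+8): 8 + j80 → |·| = √(8²+80²) = √6464 ≈ 80.399, ∠ = arctan(80/8) ≈ 84.29°
pole (s+250): 250 + j80 → |·| = √(250²+80²) = √68900 ≈ 262.49, ∠ = arctan(80/250) ≈ 17.74°
|L| = 500 · 80 / 21104 ≈ 1.8954
Gain = 20 log₁₀(1.8954) ≈ 5.55 dB

5.6 dB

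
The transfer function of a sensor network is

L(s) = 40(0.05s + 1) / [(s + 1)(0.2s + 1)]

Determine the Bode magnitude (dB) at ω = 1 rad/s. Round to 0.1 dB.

At ω = 1 rad/s:
zero (1 + j1·0.05) = 1 + j0.05 → |·| ≈ 1.0012, ∠ ≈ 2.86°
pole (1 + j1·1) = 1 + j1 → |·| ≈ 1.4142, ∠ ≈ 45.00°
pole (1 + j1·0.2) = 1 + j0.2 → |·| ≈ 1.0198, ∠ ≈ 11.31°
|L| = 40 · 1.0012 / (1.4142 · 1.0198) ≈ 27.769
Gain = 20 log₁₀(27.769) ≈ 28.87 dB

28.9 dB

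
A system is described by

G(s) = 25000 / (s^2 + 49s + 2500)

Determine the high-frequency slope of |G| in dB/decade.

Each pole contributes −20 dB/decade at high frequency; each zero contributes +20 dB/decade.
Net: 0 zero(s) − 2 pole(s) → -40 dB/decade.

-40 dB/decade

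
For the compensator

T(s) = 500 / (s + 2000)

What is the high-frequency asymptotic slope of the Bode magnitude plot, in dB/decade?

Each pole contributes −20 dB/decade at high frequency; each zero contributes +20 dB/decade.
Net: 0 zero(s) − 1 pole(s) → -20 dB/decade.

-20 dB/decade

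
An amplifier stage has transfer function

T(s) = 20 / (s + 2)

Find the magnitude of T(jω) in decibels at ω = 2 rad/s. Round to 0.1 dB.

17.0 dB

At s = jω = j2:
pole (s+2): 2 + j2 → |·| = √(2²+2²) = √8 ≈ 2.8284, ∠ = arctan(2/2) ≈ 45.00°
|T| = 20 / 2.8284 ≈ 7.0711
Gain = 20 log₁₀(7.0711) ≈ 16.99 dB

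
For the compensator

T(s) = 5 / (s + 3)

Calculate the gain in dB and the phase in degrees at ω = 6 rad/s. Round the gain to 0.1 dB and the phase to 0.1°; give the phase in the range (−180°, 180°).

-2.6 dB, -63.4°

Substitute s = j6:
Numerator: 5 = 5 + j0
Denominator: (j6) + 3 = 3 + j6
|N| = √(5² + 0²) ≈ 5, ∠N ≈ 0.00°
|D| = √(3² + 6²) ≈ 6.7082, ∠D ≈ 63.43°
|T| = 5 / 6.7082 ≈ 0.74536
Gain = 20 log₁₀(0.74536) ≈ -2.55 dB
∠T = 0.00° − 63.43° = -63.43°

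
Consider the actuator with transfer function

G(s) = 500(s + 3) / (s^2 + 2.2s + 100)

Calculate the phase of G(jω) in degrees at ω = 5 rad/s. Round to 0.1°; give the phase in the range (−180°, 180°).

At s = jω = j5:
zero (s+3): 3 + j5 → |·| = √(3²+5²) = √34 ≈ 5.831, ∠ = arctan(5/3) ≈ 59.04°
quadratic: (j5)² + 2.2·j5 + 100 = 75 + j11 → |·| ≈ 75.802, ∠ ≈ 8.34°
∠G = 59.04° − 8.34° = 50.70°

50.7°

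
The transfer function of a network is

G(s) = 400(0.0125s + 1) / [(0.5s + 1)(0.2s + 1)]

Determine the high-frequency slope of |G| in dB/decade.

Each pole contributes −20 dB/decade at high frequency; each zero contributes +20 dB/decade.
Net: 1 zero(s) − 2 pole(s) → -20 dB/decade.

-20 dB/decade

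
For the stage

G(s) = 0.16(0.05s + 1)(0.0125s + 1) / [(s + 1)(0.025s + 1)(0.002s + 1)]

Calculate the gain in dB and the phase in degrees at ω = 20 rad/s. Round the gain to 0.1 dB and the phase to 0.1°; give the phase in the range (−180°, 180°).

-39.7 dB, -57.0°

At ω = 20 rad/s:
zero (1 + j20·0.05) = 1 + j1 → |·| ≈ 1.4142, ∠ ≈ 45.00°
zero (1 + j20·0.0125) = 1 + j0.25 → |·| ≈ 1.0308, ∠ ≈ 14.04°
pole (1 + j20·1) = 1 + j20 → |·| ≈ 20.025, ∠ ≈ 87.14°
pole (1 + j20·0.025) = 1 + j0.5 → |·| ≈ 1.118, ∠ ≈ 26.57°
pole (1 + j20·0.002) = 1 + j0.04 → |·| ≈ 1.0008, ∠ ≈ 2.29°
|G| = 0.16 · 1.4142 · 1.0308 / (20.025 · 1.118 · 1.0008) ≈ 0.01041
Gain = 20 log₁₀(0.01041) ≈ -39.65 dB
∠G = (45.00° + 14.04°) − (87.14° + 26.57° + 2.29°) = -56.96°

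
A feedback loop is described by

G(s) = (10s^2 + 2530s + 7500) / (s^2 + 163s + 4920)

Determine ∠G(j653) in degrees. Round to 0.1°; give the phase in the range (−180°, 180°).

-7.0°

Substitute s = j653:
Numerator: 10(j653)^2 + 2530(j653) + 7500 = -4256590 + j1652090
Denominator: (j653)^2 + 163(j653) + 4920 = -421489 + j106439
|N| = √(4256590² + 1652090²) ≈ 4.566e+06, ∠N ≈ 158.79°
|D| = √(421489² + 106439²) ≈ 4.3472e+05, ∠D ≈ 165.83°
∠G = 158.79° − 165.83° = -7.04°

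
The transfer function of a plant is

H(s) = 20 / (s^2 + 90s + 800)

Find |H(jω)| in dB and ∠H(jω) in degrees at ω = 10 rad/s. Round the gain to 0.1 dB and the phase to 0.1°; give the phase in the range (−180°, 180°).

-35.1 dB, -52.1°

Substitute s = j10:
Numerator: 20 = 20 + j0
Denominator: (j10)^2 + 90(j10) + 800 = 700 + j900
|N| = √(20² + 0²) ≈ 20, ∠N ≈ 0.00°
|D| = √(700² + 900²) ≈ 1140.2, ∠D ≈ 52.13°
|H| = 20 / 1140.2 ≈ 0.017541
Gain = 20 log₁₀(0.017541) ≈ -35.12 dB
∠H = 0.00° − 52.13° = -52.13°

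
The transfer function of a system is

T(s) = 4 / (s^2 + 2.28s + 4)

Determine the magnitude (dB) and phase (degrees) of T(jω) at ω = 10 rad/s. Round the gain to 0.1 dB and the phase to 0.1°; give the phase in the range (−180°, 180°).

-27.8 dB, -166.6°

At s = jω = j10:
quadratic: (j10)² + 2.28·j10 + 4 = -96 + j22.8 → |·| ≈ 98.67, ∠ ≈ 166.64°
|T| = 4 / 98.67 ≈ 0.040539
Gain = 20 log₁₀(0.040539) ≈ -27.84 dB
∠T = 0.00° − 166.64° = -166.64°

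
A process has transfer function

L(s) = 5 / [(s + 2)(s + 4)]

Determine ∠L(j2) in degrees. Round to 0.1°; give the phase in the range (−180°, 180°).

At s = jω = j2:
pole (s+2): 2 + j2 → |·| = √(2²+2²) = √8 ≈ 2.8284, ∠ = arctan(2/2) ≈ 45.00°
pole (s+4): 4 + j2 → |·| = √(4²+2²) = √20 ≈ 4.4721, ∠ = arctan(2/4) ≈ 26.57°
∠L = 0.00° − 71.57° = -71.57°

-71.6°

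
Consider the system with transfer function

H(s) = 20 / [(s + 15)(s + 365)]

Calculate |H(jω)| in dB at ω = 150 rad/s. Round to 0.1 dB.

At s = jω = j150:
pole (s+15): 15 + j150 → |·| = √(15²+150²) = √22725 ≈ 150.75, ∠ = arctan(150/15) ≈ 84.29°
pole (s+365): 365 + j150 → |·| = √(365²+150²) = √155725 ≈ 394.62, ∠ = arctan(150/365) ≈ 22.34°
|H| = 20 / 59489 ≈ 0.0003362
Gain = 20 log₁₀(0.0003362) ≈ -69.47 dB

-69.5 dB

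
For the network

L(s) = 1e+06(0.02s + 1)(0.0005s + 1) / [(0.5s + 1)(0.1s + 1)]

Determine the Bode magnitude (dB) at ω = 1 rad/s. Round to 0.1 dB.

At ω = 1 rad/s:
zero (1 + j1·0.02) = 1 + j0.02 → |·| ≈ 1.0002, ∠ ≈ 1.15°
zero (1 + j1·0.0005) = 1 + j0.0005 → |·| ≈ 1, ∠ ≈ 0.03°
pole (1 + j1·0.5) = 1 + j0.5 → |·| ≈ 1.118, ∠ ≈ 26.57°
pole (1 + j1·0.1) = 1 + j0.1 → |·| ≈ 1.005, ∠ ≈ 5.71°
|L| = 1e+06 · 1.0002 · 1 / (1.118 · 1.005) ≈ 8.9018e+05
Gain = 20 log₁₀(8.9018e+05) ≈ 118.99 dB

119.0 dB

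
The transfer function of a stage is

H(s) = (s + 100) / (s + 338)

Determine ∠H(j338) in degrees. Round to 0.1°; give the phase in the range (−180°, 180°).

At s = jω = j338:
zero (s+100): 100 + j338 → |·| = √(100²+338²) = √124244 ≈ 352.48, ∠ = arctan(338/100) ≈ 73.52°
pole (s+338): 338 + j338 → |·| = √(338²+338²) = √228488 ≈ 478, ∠ = arctan(338/338) ≈ 45.00°
∠H = 73.52° − 45.00° = 28.52°

28.5°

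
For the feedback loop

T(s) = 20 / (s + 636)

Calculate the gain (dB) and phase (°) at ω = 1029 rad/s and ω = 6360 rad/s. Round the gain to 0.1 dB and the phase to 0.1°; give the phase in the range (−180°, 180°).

ω = 1029: -35.6 dB, -58.3°; ω = 6360: -50.1 dB, -84.3°

At s = jω = j1029:
pole (s+636): 636 + j1029 → |·| = √(636²+1029²) = √1463337 ≈ 1209.7, ∠ = arctan(1029/636) ≈ 58.28°
|T| = 20 / 1209.7 ≈ 0.016533
Gain = 20 log₁₀(0.016533) ≈ -35.63 dB
∠T = 0.00° − 58.28° = -58.28°

At s = jω = j6360:
pole (s+636): 636 + j6360 → |·| = √(636²+6360²) = √40854096 ≈ 6391.7, ∠ = arctan(6360/636) ≈ 84.29°
|T| = 20 / 6391.7 ≈ 0.0031291
Gain = 20 log₁₀(0.0031291) ≈ -50.09 dB
∠T = 0.00° − 84.29° = -84.29°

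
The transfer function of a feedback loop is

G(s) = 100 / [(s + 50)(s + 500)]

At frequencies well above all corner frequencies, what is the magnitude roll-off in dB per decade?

-40 dB/decade

Each pole contributes −20 dB/decade at high frequency; each zero contributes +20 dB/decade.
Net: 0 zero(s) − 2 pole(s) → -40 dB/decade.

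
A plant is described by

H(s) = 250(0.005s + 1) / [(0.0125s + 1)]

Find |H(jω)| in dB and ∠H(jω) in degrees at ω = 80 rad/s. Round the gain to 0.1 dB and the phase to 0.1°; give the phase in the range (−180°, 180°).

At ω = 80 rad/s:
zero (1 + j80·0.005) = 1 + j0.4 → |·| ≈ 1.077, ∠ ≈ 21.80°
pole (1 + j80·0.0125) = 1 + j1 → |·| ≈ 1.4142, ∠ ≈ 45.00°
|H| = 250 · 1.077 / (1.4142) ≈ 190.39
Gain = 20 log₁₀(190.39) ≈ 45.59 dB
∠H = (21.80°) − (45.00°) = -23.20°

45.6 dB, -23.2°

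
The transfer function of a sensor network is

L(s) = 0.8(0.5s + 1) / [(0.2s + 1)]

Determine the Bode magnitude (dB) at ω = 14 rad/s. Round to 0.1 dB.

5.6 dB

At ω = 14 rad/s:
zero (1 + j14·0.5) = 1 + j7 → |·| ≈ 7.0711, ∠ ≈ 81.87°
pole (1 + j14·0.2) = 1 + j2.8 → |·| ≈ 2.9732, ∠ ≈ 70.35°
|L| = 0.8 · 7.0711 / (2.9732) ≈ 1.9026
Gain = 20 log₁₀(1.9026) ≈ 5.59 dB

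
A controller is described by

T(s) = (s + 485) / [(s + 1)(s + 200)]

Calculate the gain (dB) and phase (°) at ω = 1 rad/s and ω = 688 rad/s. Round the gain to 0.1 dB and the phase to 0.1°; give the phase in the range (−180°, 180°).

ω = 1: 4.7 dB, -45.2°; ω = 688: -55.4 dB, -108.9°

At s = jω = j1:
zero (s+485): 485 + j1 → |·| = √(485²+1²) = √235226 ≈ 485, ∠ = arctan(1/485) ≈ 0.12°
pole (s+1): 1 + j1 → |·| = √(1²+1²) = √2 ≈ 1.4142, ∠ = arctan(1/1) ≈ 45.00°
pole (s+200): 200 + j1 → |·| = √(200²+1²) = √40001 ≈ 200, ∠ = arctan(1/200) ≈ 0.29°
|T| = 1 · 485 / 282.84 ≈ 1.7148
Gain = 20 log₁₀(1.7148) ≈ 4.68 dB
∠T = 0.12° − 45.29° = -45.17°

At s = jω = j688:
zero (s+485): 485 + j688 → |·| = √(485²+688²) = √708569 ≈ 841.77, ∠ = arctan(688/485) ≈ 54.82°
pole (s+1): 1 + j688 → |·| = √(1²+688²) = √473345 ≈ 688, ∠ = arctan(688/1) ≈ 89.92°
pole (s+200): 200 + j688 → |·| = √(200²+688²) = √513344 ≈ 716.48, ∠ = arctan(688/200) ≈ 73.79°
|T| = 1 · 841.77 / 4.9294e+05 ≈ 0.0017077
Gain = 20 log₁₀(0.0017077) ≈ -55.35 dB
∠T = 54.82° − 163.71° = -108.89°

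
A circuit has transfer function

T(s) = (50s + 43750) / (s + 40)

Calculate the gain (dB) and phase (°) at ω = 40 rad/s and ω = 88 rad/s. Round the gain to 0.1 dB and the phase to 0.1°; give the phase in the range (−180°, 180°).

ω = 40: 57.8 dB, -42.4°; ω = 88: 53.2 dB, -59.8°

Substitute s = j40:
Numerator: 50(j40) + 43750 = 43750 + j2000
Denominator: (j40) + 40 = 40 + j40
|N| = √(43750² + 2000²) ≈ 43796, ∠N ≈ 2.62°
|D| = √(40² + 40²) ≈ 56.569, ∠D ≈ 45.00°
|T| = 43796 / 56.569 ≈ 774.2
Gain = 20 log₁₀(774.2) ≈ 57.78 dB
∠T = 2.62° − 45.00° = -42.38°

Substitute s = j88:
Numerator: 50(j88) + 43750 = 43750 + j4400
Denominator: (j88) + 40 = 40 + j88
|N| = √(43750² + 4400²) ≈ 43971, ∠N ≈ 5.74°
|D| = √(40² + 88²) ≈ 96.664, ∠D ≈ 65.56°
|T| = 43971 / 96.664 ≈ 454.88
Gain = 20 log₁₀(454.88) ≈ 53.16 dB
∠T = 5.74° − 65.56° = -59.82°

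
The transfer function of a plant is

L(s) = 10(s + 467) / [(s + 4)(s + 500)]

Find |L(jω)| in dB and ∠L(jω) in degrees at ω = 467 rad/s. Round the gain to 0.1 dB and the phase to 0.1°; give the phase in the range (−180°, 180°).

At s = jω = j467:
zero (s+467): 467 + j467 → |·| = √(467²+467²) = √436178 ≈ 660.44, ∠ = arctan(467/467) ≈ 45.00°
pole (s+4): 4 + j467 → |·| = √(4²+467²) = √218105 ≈ 467.02, ∠ = arctan(467/4) ≈ 89.51°
pole (s+500): 500 + j467 → |·| = √(500²+467²) = √468089 ≈ 684.17, ∠ = arctan(467/500) ≈ 43.05°
|L| = 10 · 660.44 / 3.1952e+05 ≈ 0.02067
Gain = 20 log₁₀(0.02067) ≈ -33.69 dB
∠L = 45.00° − 132.56° = -87.56°

-33.7 dB, -87.6°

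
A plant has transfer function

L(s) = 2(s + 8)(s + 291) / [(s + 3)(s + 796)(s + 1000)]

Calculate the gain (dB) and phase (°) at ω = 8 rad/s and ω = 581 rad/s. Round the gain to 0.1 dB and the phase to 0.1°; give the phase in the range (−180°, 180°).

At s = jω = j8:
zero (s+8): 8 + j8 → |·| = √(8²+8²) = √128 ≈ 11.314, ∠ = arctan(8/8) ≈ 45.00°
zero (s+291): 291 + j8 → |·| = √(291²+8²) = √84745 ≈ 291.11, ∠ = arctan(8/291) ≈ 1.57°
pole (s+3): 3 + j8 → |·| = √(3²+8²) = √73 ≈ 8.544, ∠ = arctan(8/3) ≈ 69.44°
pole (s+796): 796 + j8 → |·| = √(796²+8²) = √633680 ≈ 796.04, ∠ = arctan(8/796) ≈ 0.58°
pole (s+1000): 1000 + j8 → |·| = √(1000²+8²) = √1000064 ≈ 1000, ∠ = arctan(8/1000) ≈ 0.46°
|L| = 2 · 3293.6 / 6.8014e+06 ≈ 0.00096851
Gain = 20 log₁₀(0.00096851) ≈ -60.28 dB
∠L = 46.57° − 70.48° = -23.91°

At s = jω = j581:
zero (s+8): 8 + j581 → |·| = √(8²+581²) = √337625 ≈ 581.06, ∠ = arctan(581/8) ≈ 89.21°
zero (s+291): 291 + j581 → |·| = √(291²+581²) = √422242 ≈ 649.8, ∠ = arctan(581/291) ≈ 63.40°
pole (s+3): 3 + j581 → |·| = √(3²+581²) = √337570 ≈ 581.01, ∠ = arctan(581/3) ≈ 89.70°
pole (s+796): 796 + j581 → |·| = √(796²+581²) = √971177 ≈ 985.48, ∠ = arctan(581/796) ≈ 36.13°
pole (s+1000): 1000 + j581 → |·| = √(1000²+581²) = √1337561 ≈ 1156.5, ∠ = arctan(581/1000) ≈ 30.16°
|L| = 2 · 3.7757e+05 / 6.6218e+08 ≈ 0.0011404
Gain = 20 log₁₀(0.0011404) ≈ -58.86 dB
∠L = 152.61° − 155.99° = -3.38°

ω = 8: -60.3 dB, -23.9°; ω = 581: -58.9 dB, -3.4°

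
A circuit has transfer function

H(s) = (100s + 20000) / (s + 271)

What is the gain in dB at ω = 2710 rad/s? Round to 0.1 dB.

40.0 dB

Substitute s = j2710:
Numerator: 100(j2710) + 20000 = 20000 + j271000
Denominator: (j2710) + 271 = 271 + j2710
|N| = √(20000² + 271000²) ≈ 2.7174e+05, ∠N ≈ 85.78°
|D| = √(271² + 2710²) ≈ 2723.5, ∠D ≈ 84.29°
|H| = 2.7174e+05 / 2723.5 ≈ 99.776
Gain = 20 log₁₀(99.776) ≈ 39.98 dB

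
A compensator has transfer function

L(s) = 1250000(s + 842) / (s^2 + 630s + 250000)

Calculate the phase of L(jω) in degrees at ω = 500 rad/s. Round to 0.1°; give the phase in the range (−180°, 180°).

At s = jω = j500:
zero (s+842): 842 + j500 → |·| = √(842²+500²) = √958964 ≈ 979.27, ∠ = arctan(500/842) ≈ 30.70°
quadratic: (j500)² + 630·j500 + 250000 = 0 + j315000 → |·| ≈ 3.15e+05, ∠ ≈ 90.00°
∠L = 30.70° − 90.00° = -59.30°

-59.3°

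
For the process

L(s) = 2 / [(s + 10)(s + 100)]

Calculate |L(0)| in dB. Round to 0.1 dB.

L(0) = 2 / (10·100) = 0.002
20 log₁₀(0.002) ≈ -53.98 dB

-54.0 dB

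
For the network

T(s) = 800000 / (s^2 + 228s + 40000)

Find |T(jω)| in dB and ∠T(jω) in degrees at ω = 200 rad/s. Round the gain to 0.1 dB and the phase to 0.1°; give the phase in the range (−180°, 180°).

24.9 dB, -90.0°

At s = jω = j200:
quadratic: (j200)² + 228·j200 + 40000 = 0 + j45600 → |·| ≈ 45600, ∠ ≈ 90.00°
|T| = 800000 / 45600 ≈ 17.544
Gain = 20 log₁₀(17.544) ≈ 24.88 dB
∠T = 0.00° − 90.00° = -90.00°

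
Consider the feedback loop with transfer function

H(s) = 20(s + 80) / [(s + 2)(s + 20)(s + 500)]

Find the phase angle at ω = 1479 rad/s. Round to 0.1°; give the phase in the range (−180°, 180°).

-163.6°

At s = jω = j1479:
zero (s+80): 80 + j1479 → |·| = √(80²+1479²) = √2193841 ≈ 1481.2, ∠ = arctan(1479/80) ≈ 86.90°
pole (s+2): 2 + j1479 → |·| = √(2²+1479²) = √2187445 ≈ 1479, ∠ = arctan(1479/2) ≈ 89.92°
pole (s+20): 20 + j1479 → |·| = √(20²+1479²) = √2187841 ≈ 1479.1, ∠ = arctan(1479/20) ≈ 89.23°
pole (s+500): 500 + j1479 → |·| = √(500²+1479²) = √2437441 ≈ 1561.2, ∠ = arctan(1479/500) ≈ 71.32°
∠H = 86.90° − 250.47° = -163.57°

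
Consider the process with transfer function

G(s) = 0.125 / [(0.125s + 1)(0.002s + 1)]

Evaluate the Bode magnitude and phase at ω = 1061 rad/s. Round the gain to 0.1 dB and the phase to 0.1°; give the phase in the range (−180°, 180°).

-67.9 dB, -154.3°

At ω = 1061 rad/s:
pole (1 + j1061·0.125) = 1 + j132.625 → |·| ≈ 132.63, ∠ ≈ 89.57°
pole (1 + j1061·0.002) = 1 + j2.122 → |·| ≈ 2.3458, ∠ ≈ 64.77°
|G| = 0.125 · 1 / (132.63 · 2.3458) ≈ 0.00040177
Gain = 20 log₁₀(0.00040177) ≈ -67.92 dB
∠G = (0°) − (89.57° + 64.77°) = -154.34°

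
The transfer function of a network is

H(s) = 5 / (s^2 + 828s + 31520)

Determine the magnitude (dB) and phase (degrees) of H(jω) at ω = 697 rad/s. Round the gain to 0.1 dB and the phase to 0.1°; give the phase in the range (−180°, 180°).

Substitute s = j697:
Numerator: 5 = 5 + j0
Denominator: (j697)^2 + 828(j697) + 31520 = -454289 + j577116
|N| = √(5² + 0²) ≈ 5, ∠N ≈ 0.00°
|D| = √(454289² + 577116²) ≈ 7.3447e+05, ∠D ≈ 128.21°
|H| = 5 / 7.3447e+05 ≈ 6.8076e-06
Gain = 20 log₁₀(6.8076e-06) ≈ -103.34 dB
∠H = 0.00° − 128.21° = -128.21°

-103.3 dB, -128.2°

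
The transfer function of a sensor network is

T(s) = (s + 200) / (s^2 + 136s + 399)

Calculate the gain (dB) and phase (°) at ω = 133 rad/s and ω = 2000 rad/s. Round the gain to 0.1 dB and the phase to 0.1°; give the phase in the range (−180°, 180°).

Substitute s = j133:
Numerator: (j133) + 200 = 200 + j133
Denominator: (j133)^2 + 136(j133) + 399 = -17290 + j18088
|N| = √(200² + 133²) ≈ 240.19, ∠N ≈ 33.62°
|D| = √(17290² + 18088²) ≈ 25022, ∠D ≈ 133.71°
|T| = 240.19 / 25022 ≈ 0.0095992
Gain = 20 log₁₀(0.0095992) ≈ -40.36 dB
∠T = 33.62° − 133.71° = -100.09°

Substitute s = j2000:
Numerator: (j2000) + 200 = 200 + j2000
Denominator: (j2000)^2 + 136(j2000) + 399 = -3999601 + j272000
|N| = √(200² + 2000²) ≈ 2010, ∠N ≈ 84.29°
|D| = √(3999601² + 272000²) ≈ 4.0088e+06, ∠D ≈ 176.11°
|T| = 2010 / 4.0088e+06 ≈ 0.0005014
Gain = 20 log₁₀(0.0005014) ≈ -66.00 dB
∠T = 84.29° − 176.11° = -91.82°

ω = 133: -40.4 dB, -100.1°; ω = 2000: -66.0 dB, -91.8°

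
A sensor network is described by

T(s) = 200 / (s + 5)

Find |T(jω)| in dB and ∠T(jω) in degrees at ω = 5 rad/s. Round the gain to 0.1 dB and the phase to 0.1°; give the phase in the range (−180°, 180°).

29.0 dB, -45.0°

Substitute s = j5:
Numerator: 200 = 200 + j0
Denominator: (j5) + 5 = 5 + j5
|N| = √(200² + 0²) ≈ 200, ∠N ≈ 0.00°
|D| = √(5² + 5²) ≈ 7.0711, ∠D ≈ 45.00°
|T| = 200 / 7.0711 ≈ 28.284
Gain = 20 log₁₀(28.284) ≈ 29.03 dB
∠T = 0.00° − 45.00° = -45.00°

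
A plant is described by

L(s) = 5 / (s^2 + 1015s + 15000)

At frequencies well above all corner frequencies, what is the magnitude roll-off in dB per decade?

-40 dB/decade

Each pole contributes −20 dB/decade at high frequency; each zero contributes +20 dB/decade.
Net: 0 zero(s) − 2 pole(s) → -40 dB/decade.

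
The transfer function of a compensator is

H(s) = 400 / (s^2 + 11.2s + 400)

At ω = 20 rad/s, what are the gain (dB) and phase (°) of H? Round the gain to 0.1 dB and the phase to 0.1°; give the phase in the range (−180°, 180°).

5.0 dB, -90.0°

At s = jω = j20:
quadratic: (j20)² + 11.2·j20 + 400 = 0 + j224 → |·| ≈ 224, ∠ ≈ 90.00°
|H| = 400 / 224 ≈ 1.7857
Gain = 20 log₁₀(1.7857) ≈ 5.04 dB
∠H = 0.00° − 90.00° = -90.00°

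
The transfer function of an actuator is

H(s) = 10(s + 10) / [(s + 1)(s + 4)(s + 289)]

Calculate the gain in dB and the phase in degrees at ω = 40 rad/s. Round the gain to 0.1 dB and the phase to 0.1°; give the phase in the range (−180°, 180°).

-61.1 dB, -104.8°

At s = jω = j40:
zero (s+10): 10 + j40 → |·| = √(10²+40²) = √1700 ≈ 41.231, ∠ = arctan(40/10) ≈ 75.96°
pole (s+1): 1 + j40 → |·| = √(1²+40²) = √1601 ≈ 40.012, ∠ = arctan(40/1) ≈ 88.57°
pole (s+4): 4 + j40 → |·| = √(4²+40²) = √1616 ≈ 40.2, ∠ = arctan(40/4) ≈ 84.29°
pole (s+289): 289 + j40 → |·| = √(289²+40²) = √85121 ≈ 291.76, ∠ = arctan(40/289) ≈ 7.88°
|H| = 10 · 41.231 / 4.6929e+05 ≈ 0.00087858
Gain = 20 log₁₀(0.00087858) ≈ -61.12 dB
∠H = 75.96° − 180.74° = -104.78°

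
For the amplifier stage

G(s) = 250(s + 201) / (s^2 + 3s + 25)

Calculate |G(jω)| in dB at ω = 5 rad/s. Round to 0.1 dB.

70.5 dB

At s = jω = j5:
zero (s+201): 201 + j5 → |·| = √(201²+5²) = √40426 ≈ 201.06, ∠ = arctan(5/201) ≈ 1.42°
quadratic: (j5)² + 3·j5 + 25 = 0 + j15 → |·| ≈ 15, ∠ ≈ 90.00°
|G| = 250 · 201.06 / 15 ≈ 3351
Gain = 20 log₁₀(3351) ≈ 70.50 dB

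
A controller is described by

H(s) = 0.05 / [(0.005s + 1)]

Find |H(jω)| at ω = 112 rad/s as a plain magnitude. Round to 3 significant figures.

0.0436

At ω = 112 rad/s:
pole (1 + j112·0.005) = 1 + j0.56 → |·| ≈ 1.1461, ∠ ≈ 29.25°
|H| = 0.05 · 1 / (1.1461) ≈ 0.043626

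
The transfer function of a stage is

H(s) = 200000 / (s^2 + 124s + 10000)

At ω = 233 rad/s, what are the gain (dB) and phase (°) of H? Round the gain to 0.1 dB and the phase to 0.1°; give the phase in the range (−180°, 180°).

11.6 dB, -146.9°

At s = jω = j233:
quadratic: (j233)² + 124·j233 + 10000 = -44289 + j28892 → |·| ≈ 52880, ∠ ≈ 146.88°
|H| = 200000 / 52880 ≈ 3.7821
Gain = 20 log₁₀(3.7821) ≈ 11.55 dB
∠H = 0.00° − 146.88° = -146.88°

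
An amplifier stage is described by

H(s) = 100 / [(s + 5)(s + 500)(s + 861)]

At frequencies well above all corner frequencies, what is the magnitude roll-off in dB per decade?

Each pole contributes −20 dB/decade at high frequency; each zero contributes +20 dB/decade.
Net: 0 zero(s) − 3 pole(s) → -60 dB/decade.

-60 dB/decade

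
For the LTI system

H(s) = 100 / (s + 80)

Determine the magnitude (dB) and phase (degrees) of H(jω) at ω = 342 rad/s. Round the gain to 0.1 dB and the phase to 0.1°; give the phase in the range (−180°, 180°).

At s = jω = j342:
pole (s+80): 80 + j342 → |·| = √(80²+342²) = √123364 ≈ 351.23, ∠ = arctan(342/80) ≈ 76.83°
|H| = 100 / 351.23 ≈ 0.28471
Gain = 20 log₁₀(0.28471) ≈ -10.91 dB
∠H = 0.00° − 76.83° = -76.83°

-10.9 dB, -76.8°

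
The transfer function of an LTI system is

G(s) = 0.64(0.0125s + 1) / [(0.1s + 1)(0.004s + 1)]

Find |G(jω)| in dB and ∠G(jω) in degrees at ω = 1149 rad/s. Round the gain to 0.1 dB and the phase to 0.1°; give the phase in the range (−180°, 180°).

At ω = 1149 rad/s:
zero (1 + j1149·0.0125) = 1 + j14.3625 → |·| ≈ 14.397, ∠ ≈ 86.02°
pole (1 + j1149·0.1) = 1 + j114.9 → |·| ≈ 114.9, ∠ ≈ 89.50°
pole (1 + j1149·0.004) = 1 + j4.596 → |·| ≈ 4.7035, ∠ ≈ 77.72°
|G| = 0.64 · 14.397 / (114.9 · 4.7035) ≈ 0.017049
Gain = 20 log₁₀(0.017049) ≈ -35.37 dB
∠G = (86.02°) − (89.50° + 77.72°) = -81.20°

-35.4 dB, -81.2°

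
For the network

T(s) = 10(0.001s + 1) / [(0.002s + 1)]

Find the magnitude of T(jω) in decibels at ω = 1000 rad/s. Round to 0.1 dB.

16.0 dB

At ω = 1000 rad/s:
zero (1 + j1000·0.001) = 1 + j1 → |·| ≈ 1.4142, ∠ ≈ 45.00°
pole (1 + j1000·0.002) = 1 + j2 → |·| ≈ 2.2361, ∠ ≈ 63.43°
|T| = 10 · 1.4142 / (2.2361) ≈ 6.3244
Gain = 20 log₁₀(6.3244) ≈ 16.02 dB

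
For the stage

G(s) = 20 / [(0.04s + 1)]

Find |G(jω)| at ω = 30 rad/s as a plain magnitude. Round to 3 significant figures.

12.8

At ω = 30 rad/s:
pole (1 + j30·0.04) = 1 + j1.2 → |·| ≈ 1.562, ∠ ≈ 50.19°
|G| = 20 · 1 / (1.562) ≈ 12.804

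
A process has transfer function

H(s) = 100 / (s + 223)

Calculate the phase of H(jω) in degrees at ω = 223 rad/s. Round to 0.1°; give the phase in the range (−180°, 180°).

Substitute s = j223:
Numerator: 100 = 100 + j0
Denominator: (j223) + 223 = 223 + j223
|N| = √(100² + 0²) ≈ 100, ∠N ≈ 0.00°
|D| = √(223² + 223²) ≈ 315.37, ∠D ≈ 45.00°
∠H = 0.00° − 45.00° = -45.00°

-45.0°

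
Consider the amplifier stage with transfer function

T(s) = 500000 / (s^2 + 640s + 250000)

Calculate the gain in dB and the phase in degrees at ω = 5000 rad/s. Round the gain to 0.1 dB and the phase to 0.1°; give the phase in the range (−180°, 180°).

At s = jω = j5000:
quadratic: (j5000)² + 640·j5000 + 250000 = -24750000 + j3200000 → |·| ≈ 2.4956e+07, ∠ ≈ 172.63°
|T| = 500000 / 2.4956e+07 ≈ 0.020035
Gain = 20 log₁₀(0.020035) ≈ -33.96 dB
∠T = 0.00° − 172.63° = -172.63°

-34.0 dB, -172.6°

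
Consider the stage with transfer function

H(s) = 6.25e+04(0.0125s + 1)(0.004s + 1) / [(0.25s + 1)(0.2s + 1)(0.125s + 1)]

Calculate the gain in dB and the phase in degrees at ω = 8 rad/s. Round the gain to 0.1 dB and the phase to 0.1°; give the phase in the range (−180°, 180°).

80.5 dB, -158.9°

At ω = 8 rad/s:
zero (1 + j8·0.0125) = 1 + j0.1 → |·| ≈ 1.005, ∠ ≈ 5.71°
zero (1 + j8·0.004) = 1 + j0.032 → |·| ≈ 1.0005, ∠ ≈ 1.83°
pole (1 + j8·0.25) = 1 + j2 → |·| ≈ 2.2361, ∠ ≈ 63.43°
pole (1 + j8·0.2) = 1 + j1.6 → |·| ≈ 1.8868, ∠ ≈ 57.99°
pole (1 + j8·0.125) = 1 + j1 → |·| ≈ 1.4142, ∠ ≈ 45.00°
|H| = 6.25e+04 · 1.005 · 1.0005 / (2.2361 · 1.8868 · 1.4142) ≈ 10533
Gain = 20 log₁₀(10533) ≈ 80.45 dB
∠H = (5.71° + 1.83°) − (63.43° + 57.99° + 45.00°) = -158.88°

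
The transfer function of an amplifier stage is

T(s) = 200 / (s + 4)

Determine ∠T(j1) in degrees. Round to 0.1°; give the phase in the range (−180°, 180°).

-14.0°

Substitute s = j1:
Numerator: 200 = 200 + j0
Denominator: (j1) + 4 = 4 + j1
|N| = √(200² + 0²) ≈ 200, ∠N ≈ 0.00°
|D| = √(4² + 1²) ≈ 4.1231, ∠D ≈ 14.04°
∠T = 0.00° − 14.04° = -14.04°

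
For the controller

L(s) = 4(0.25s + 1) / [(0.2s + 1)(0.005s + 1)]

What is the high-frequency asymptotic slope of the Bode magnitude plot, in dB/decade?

Each pole contributes −20 dB/decade at high frequency; each zero contributes +20 dB/decade.
Net: 1 zero(s) − 2 pole(s) → -20 dB/decade.

-20 dB/decade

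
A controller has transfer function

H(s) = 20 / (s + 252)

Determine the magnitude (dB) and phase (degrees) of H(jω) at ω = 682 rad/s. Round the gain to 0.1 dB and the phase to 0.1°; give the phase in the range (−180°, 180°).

At s = jω = j682:
pole (s+252): 252 + j682 → |·| = √(252²+682²) = √528628 ≈ 727.07, ∠ = arctan(682/252) ≈ 69.72°
|H| = 20 / 727.07 ≈ 0.027508
Gain = 20 log₁₀(0.027508) ≈ -31.21 dB
∠H = 0.00° − 69.72° = -69.72°

-31.2 dB, -69.7°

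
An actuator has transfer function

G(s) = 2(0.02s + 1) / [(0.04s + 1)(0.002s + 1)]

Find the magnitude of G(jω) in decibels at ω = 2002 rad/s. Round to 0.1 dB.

At ω = 2002 rad/s:
zero (1 + j2002·0.02) = 1 + j40.04 → |·| ≈ 40.052, ∠ ≈ 88.57°
pole (1 + j2002·0.04) = 1 + j80.08 → |·| ≈ 80.086, ∠ ≈ 89.28°
pole (1 + j2002·0.002) = 1 + j4.004 → |·| ≈ 4.127, ∠ ≈ 75.98°
|G| = 2 · 40.052 / (80.086 · 4.127) ≈ 0.24236
Gain = 20 log₁₀(0.24236) ≈ -12.31 dB

-12.3 dB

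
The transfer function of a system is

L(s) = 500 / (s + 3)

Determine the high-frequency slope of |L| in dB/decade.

Each pole contributes −20 dB/decade at high frequency; each zero contributes +20 dB/decade.
Net: 0 zero(s) − 1 pole(s) → -20 dB/decade.

-20 dB/decade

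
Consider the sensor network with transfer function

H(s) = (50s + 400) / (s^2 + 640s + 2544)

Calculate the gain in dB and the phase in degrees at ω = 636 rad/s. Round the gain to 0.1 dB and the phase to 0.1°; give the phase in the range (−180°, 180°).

-25.1 dB, -45.4°

Substitute s = j636:
Numerator: 50(j636) + 400 = 400 + j31800
Denominator: (j636)^2 + 640(j636) + 2544 = -401952 + j407040
|N| = √(400² + 31800²) ≈ 31803, ∠N ≈ 89.28°
|D| = √(401952² + 407040²) ≈ 5.7206e+05, ∠D ≈ 134.64°
|H| = 31803 / 5.7206e+05 ≈ 0.055594
Gain = 20 log₁₀(0.055594) ≈ -25.10 dB
∠H = 89.28° − 134.64° = -45.36°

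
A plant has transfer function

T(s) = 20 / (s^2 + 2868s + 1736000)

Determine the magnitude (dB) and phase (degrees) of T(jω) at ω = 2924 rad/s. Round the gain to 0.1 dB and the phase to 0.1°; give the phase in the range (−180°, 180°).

-114.7 dB, -129.1°

Substitute s = j2924:
Numerator: 20 = 20 + j0
Denominator: (j2924)^2 + 2868(j2924) + 1736000 = -6813776 + j8386032
|N| = √(20² + 0²) ≈ 20, ∠N ≈ 0.00°
|D| = √(6813776² + 8386032²) ≈ 1.0805e+07, ∠D ≈ 129.09°
|T| = 20 / 1.0805e+07 ≈ 1.851e-06
Gain = 20 log₁₀(1.851e-06) ≈ -114.65 dB
∠T = 0.00° − 129.09° = -129.09°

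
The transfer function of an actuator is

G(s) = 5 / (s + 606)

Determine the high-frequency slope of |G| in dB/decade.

Each pole contributes −20 dB/decade at high frequency; each zero contributes +20 dB/decade.
Net: 0 zero(s) − 1 pole(s) → -20 dB/decade.

-20 dB/decade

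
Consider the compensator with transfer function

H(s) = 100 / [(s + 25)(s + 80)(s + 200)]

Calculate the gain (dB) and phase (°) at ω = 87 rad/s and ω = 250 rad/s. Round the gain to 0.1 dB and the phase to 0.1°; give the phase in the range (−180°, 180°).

ω = 87: -87.4 dB, -144.9°; ω = 250: -106.5 dB, 152.1°

At s = jω = j87:
pole (s+25): 25 + j87 → |·| = √(25²+87²) = √8194 ≈ 90.521, ∠ = arctan(87/25) ≈ 73.97°
pole (s+80): 80 + j87 → |·| = √(80²+87²) = √13969 ≈ 118.19, ∠ = arctan(87/80) ≈ 47.40°
pole (s+200): 200 + j87 → |·| = √(200²+87²) = √47569 ≈ 218.1, ∠ = arctan(87/200) ≈ 23.51°
|H| = 100 / 2.3334e+06 ≈ 4.2856e-05
Gain = 20 log₁₀(4.2856e-05) ≈ -87.36 dB
∠H = 0.00° − 144.88° = -144.88°

At s = jω = j250:
pole (s+25): 25 + j250 → |·| = √(25²+250²) = √63125 ≈ 251.25, ∠ = arctan(250/25) ≈ 84.29°
pole (s+80): 80 + j250 → |·| = √(80²+250²) = √68900 ≈ 262.49, ∠ = arctan(250/80) ≈ 72.26°
pole (s+200): 200 + j250 → |·| = √(200²+250²) = √102500 ≈ 320.16, ∠ = arctan(250/200) ≈ 51.34°
|H| = 100 / 2.1115e+07 ≈ 4.736e-06
Gain = 20 log₁₀(4.736e-06) ≈ -106.49 dB
∠H = 0.00° − 207.89° = -207.89° ≡ 152.11° (principal value)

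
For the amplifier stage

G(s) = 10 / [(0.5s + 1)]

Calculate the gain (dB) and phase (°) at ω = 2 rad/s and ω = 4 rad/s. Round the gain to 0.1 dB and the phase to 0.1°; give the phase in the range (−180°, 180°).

At ω = 2 rad/s:
pole (1 + j2·0.5) = 1 + j1 → |·| ≈ 1.4142, ∠ ≈ 45.00°
|G| = 10 · 1 / (1.4142) ≈ 7.0711
Gain = 20 log₁₀(7.0711) ≈ 16.99 dB
∠G = (0°) − (45.00°) = -45.00°

At ω = 4 rad/s:
pole (1 + j4·0.5) = 1 + j2 → |·| ≈ 2.2361, ∠ ≈ 63.43°
|G| = 10 · 1 / (2.2361) ≈ 4.4721
Gain = 20 log₁₀(4.4721) ≈ 13.01 dB
∠G = (0°) − (63.43°) = -63.43°

ω = 2: 17.0 dB, -45.0°; ω = 4: 13.0 dB, -63.4°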